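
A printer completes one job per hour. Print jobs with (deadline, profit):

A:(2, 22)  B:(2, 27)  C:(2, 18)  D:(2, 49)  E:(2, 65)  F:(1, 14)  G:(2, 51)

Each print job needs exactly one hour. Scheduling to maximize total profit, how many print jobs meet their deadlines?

2

Sort by profit descending; place each in the latest free slot ≤ its deadline.
Profit order: E=65 G=51 D=49 B=27 A=22 C=18 F=14
Assign: E→slot 2, G→slot 1, D skipped, B skipped, A skipped, C skipped, F skipped.
Slots: [1:G] [2:E]
2 of 7 scheduled.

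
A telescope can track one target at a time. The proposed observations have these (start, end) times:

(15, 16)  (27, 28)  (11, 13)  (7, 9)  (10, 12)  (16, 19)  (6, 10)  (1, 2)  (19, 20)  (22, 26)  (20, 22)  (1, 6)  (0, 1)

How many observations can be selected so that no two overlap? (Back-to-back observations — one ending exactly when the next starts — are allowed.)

By end time: (0,1), (1,2), (1,6), (7,9), (6,10), (10,12), (11,13), (15,16), (16,19), (19,20), (20,22), (22,26), (27,28).
Pick (0,1); next start ≥ 1 → (1,2); next start ≥ 2 → (7,9); next start ≥ 9 → (10,12); next start ≥ 12 → (15,16); next start ≥ 16 → (16,19); next start ≥ 19 → (19,20); next start ≥ 20 → (20,22); next start ≥ 22 → (22,26); next start ≥ 26 → (27,28).
Selected 10 observations.

10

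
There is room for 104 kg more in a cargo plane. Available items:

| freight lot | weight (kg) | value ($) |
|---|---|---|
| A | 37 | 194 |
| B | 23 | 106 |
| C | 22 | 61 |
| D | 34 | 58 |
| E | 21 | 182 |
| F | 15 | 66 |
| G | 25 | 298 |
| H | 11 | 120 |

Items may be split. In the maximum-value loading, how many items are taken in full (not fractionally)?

Ratios (sorted): G 11.92, H 10.91, E 8.67, A 5.24, B 4.61, F 4.40, C 2.77, D 1.71
take G (25 @ 298); take H (11 @ 120); take E (21 @ 182); take A (37 @ 194); take 10/23 of B → 46.09. Capacity used 104/104.
4 item(s) taken whole; one partial (take 10/23 of B).

4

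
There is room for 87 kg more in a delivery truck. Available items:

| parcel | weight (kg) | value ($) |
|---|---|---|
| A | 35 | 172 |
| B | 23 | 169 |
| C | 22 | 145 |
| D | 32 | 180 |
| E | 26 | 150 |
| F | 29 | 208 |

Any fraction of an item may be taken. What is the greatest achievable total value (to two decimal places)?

597.00

Sort by value per unit weight and fill in that order.
Ratios (sorted): B 7.35, F 7.17, C 6.59, E 5.77, D 5.62, A 4.91
take B (23 @ 169); take F (29 @ 208); take C (22 @ 145); take 13/26 of E → 75.00. Capacity used 87/87.
Total value = 597.00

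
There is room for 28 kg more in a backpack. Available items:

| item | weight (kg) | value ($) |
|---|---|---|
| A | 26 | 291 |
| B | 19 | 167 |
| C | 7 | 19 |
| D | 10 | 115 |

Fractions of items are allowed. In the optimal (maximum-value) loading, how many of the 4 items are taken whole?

Ratios (sorted): D 11.50, A 11.19, B 8.79, C 2.71
take D (10 @ 115); take 18/26 of A → 201.46. Capacity used 28/28.
1 item(s) taken whole; one partial (take 18/26 of A).

1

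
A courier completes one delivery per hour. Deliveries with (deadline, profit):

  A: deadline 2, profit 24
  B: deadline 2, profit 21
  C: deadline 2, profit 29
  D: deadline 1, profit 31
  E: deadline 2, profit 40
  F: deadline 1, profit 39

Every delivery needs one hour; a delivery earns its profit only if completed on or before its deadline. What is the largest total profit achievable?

Sort by profit descending; place each in the latest free slot ≤ its deadline.
Profit order: E=40 F=39 D=31 C=29 A=24 B=21
Assign: E→slot 2, F→slot 1, D skipped, C skipped, A skipped, B skipped.
Slots: [1:F] [2:E]
Profit = 39 + 40 = 79

79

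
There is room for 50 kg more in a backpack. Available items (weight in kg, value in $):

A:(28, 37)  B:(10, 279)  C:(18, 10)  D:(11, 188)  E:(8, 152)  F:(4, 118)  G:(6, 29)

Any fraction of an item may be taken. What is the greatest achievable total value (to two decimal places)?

780.54

Greedy by value/weight ratio, highest first.
Order: F (118/4=29.50) > B (279/10=27.90) > E (152/8=19.00) > D (188/11=17.09) > G (29/6=4.83) > A (37/28=1.32) > C (10/18=0.56)
Fill: take F (4 @ 118) → take B (10 @ 279) → take E (8 @ 152) → take D (11 @ 188) → take G (6 @ 29) → take 11/28 of A → 14.54; 50/50 used.
Total value = 780.54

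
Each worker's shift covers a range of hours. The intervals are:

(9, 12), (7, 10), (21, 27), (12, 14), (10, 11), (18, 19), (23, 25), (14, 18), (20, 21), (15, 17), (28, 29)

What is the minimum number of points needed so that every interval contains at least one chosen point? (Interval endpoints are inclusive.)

Sorted: [7,10] [10,11] [9,12] [12,14] [15,17] [14,18] [18,19] [20,21] [23,25] [21,27] [28,29]
{[7,10],[10,11],[9,12]} hit by 10; {[12,14]} hit by 14; {[15,17],[14,18]} hit by 17; {[18,19]} hit by 19; {[20,21]} hit by 21; {[23,25],[21,27]} hit by 25; {[28,29]} hit by 29.
Points: 10, 14, 17, 19, 21, 25, 29 (7 total).

7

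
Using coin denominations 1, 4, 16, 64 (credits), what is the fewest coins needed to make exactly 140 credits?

Use the largest denomination that fits, subtract, and repeat.
140 − 2×64→12 − 3×4→0
Total coins = 2 + 3 = 5

5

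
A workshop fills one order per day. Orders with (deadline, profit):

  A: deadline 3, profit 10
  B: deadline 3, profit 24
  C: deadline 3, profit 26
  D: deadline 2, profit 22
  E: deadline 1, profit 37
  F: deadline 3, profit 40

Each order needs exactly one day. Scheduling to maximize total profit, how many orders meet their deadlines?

By profit: F(d3,40), E(d1,37), C(d3,26), B(d3,24), D(d2,22), A(d3,10)
F→slot 3; E→slot 1; C→slot 2; B skipped; D skipped; A skipped.
3 of 6 scheduled.

3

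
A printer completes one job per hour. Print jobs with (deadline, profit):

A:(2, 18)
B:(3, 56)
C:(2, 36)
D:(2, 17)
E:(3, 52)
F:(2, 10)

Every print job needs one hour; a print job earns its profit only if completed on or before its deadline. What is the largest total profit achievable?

144

By profit: B(d3,56), E(d3,52), C(d2,36), A(d2,18), D(d2,17), F(d2,10)
B→slot 3; E→slot 2; C→slot 1; A skipped; D skipped; F skipped.
Profit = 36 + 52 + 56 = 144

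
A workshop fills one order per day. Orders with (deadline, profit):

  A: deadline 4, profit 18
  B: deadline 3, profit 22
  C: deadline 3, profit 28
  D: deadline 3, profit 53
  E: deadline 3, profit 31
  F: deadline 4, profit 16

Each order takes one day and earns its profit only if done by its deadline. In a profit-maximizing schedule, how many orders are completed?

Take jobs in profit order; each goes to the latest open slot no later than its deadline.
By profit: D(d3,53), E(d3,31), C(d3,28), B(d3,22), A(d4,18), F(d4,16)
D→slot 3; E→slot 2; C→slot 1; B skipped; A→slot 4; F skipped.
4 of 6 scheduled.

4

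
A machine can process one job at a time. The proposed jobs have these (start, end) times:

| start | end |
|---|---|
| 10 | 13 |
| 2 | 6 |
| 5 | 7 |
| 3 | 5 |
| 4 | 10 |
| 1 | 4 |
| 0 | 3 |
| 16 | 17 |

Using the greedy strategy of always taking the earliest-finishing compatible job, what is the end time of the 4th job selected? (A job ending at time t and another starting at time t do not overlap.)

13

By end time: (0,3), (1,4), (3,5), (2,6), (5,7), (4,10), (10,13), (16,17).
Pick (0,3); next start ≥ 3 → (3,5); next start ≥ 5 → (5,7); next start ≥ 7 → (10,13); next start ≥ 13 → (16,17).
Selected: (0,3) (3,5) (5,7) (10,13) (16,17)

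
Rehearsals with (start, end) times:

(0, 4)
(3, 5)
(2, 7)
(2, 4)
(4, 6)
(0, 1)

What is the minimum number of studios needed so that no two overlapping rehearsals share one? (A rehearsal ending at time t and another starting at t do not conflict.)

4

starts: [0, 0, 2, 2, 3, 4]
ends:   [1, 4, 4, 5, 6, 7]
s0→1 s0→2 e1→1 s2→2 s2→3 s3→4  — peak 4.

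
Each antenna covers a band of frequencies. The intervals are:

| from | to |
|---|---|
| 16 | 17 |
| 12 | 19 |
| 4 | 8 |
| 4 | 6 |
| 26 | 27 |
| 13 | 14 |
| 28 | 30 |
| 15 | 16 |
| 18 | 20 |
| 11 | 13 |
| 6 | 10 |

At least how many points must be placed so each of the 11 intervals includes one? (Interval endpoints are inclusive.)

6

Sorted: [4,6] [4,8] [6,10] [11,13] [13,14] [15,16] [16,17] [12,19] [18,20] [26,27] [28,30]
{[4,6],[4,8],[6,10]} hit by 6; {[11,13],[13,14]} hit by 13; {[15,16],[16,17],[12,19]} hit by 16; {[18,20]} hit by 20; {[26,27]} hit by 27; {[28,30]} hit by 30.
Points: 6, 13, 16, 20, 27, 30 (6 total).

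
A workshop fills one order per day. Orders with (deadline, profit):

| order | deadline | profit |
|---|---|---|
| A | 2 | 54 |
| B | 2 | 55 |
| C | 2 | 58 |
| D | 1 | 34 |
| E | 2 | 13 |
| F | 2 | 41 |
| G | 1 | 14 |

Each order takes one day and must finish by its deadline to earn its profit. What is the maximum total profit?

Sort by profit descending; place each in the latest free slot ≤ its deadline.
By profit: C(d2,58), B(d2,55), A(d2,54), F(d2,41), D(d1,34), G(d1,14), E(d2,13)
C→slot 2; B→slot 1; A skipped; F skipped; D skipped; G skipped; E skipped.
Profit = 55 + 58 = 113

113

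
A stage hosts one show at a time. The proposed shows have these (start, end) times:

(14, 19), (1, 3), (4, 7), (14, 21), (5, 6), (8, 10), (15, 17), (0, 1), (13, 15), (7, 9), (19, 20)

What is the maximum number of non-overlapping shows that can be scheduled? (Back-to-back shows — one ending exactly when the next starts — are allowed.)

7

Sorted by end: (0,1)  (1,3)  (5,6)  (4,7)  (7,9)  (8,10)  (13,15)  (15,17)  (14,19)  (19,20)  (14,21)
take (0,1); take (1,3); take (5,6); take (7,9); take (13,15); take (15,17); take (19,20); skip (14,21).
Selected 7 shows.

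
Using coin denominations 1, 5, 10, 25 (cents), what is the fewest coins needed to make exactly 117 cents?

117 − 4×25→17 − 1×10→7 − 1×5→2 − 2×1→0
Total coins = 4 + 1 + 1 + 2 = 8

8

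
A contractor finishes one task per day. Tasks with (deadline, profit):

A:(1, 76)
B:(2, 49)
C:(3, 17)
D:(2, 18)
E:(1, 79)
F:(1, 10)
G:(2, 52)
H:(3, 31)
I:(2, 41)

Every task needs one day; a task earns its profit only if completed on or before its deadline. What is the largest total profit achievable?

Sort by profit descending; place each in the latest free slot ≤ its deadline.
By profit: E(d1,79), A(d1,76), G(d2,52), B(d2,49), I(d2,41), H(d3,31), D(d2,18), C(d3,17), F(d1,10)
E→slot 1; A skipped; G→slot 2; B skipped; I skipped; H→slot 3; D skipped; C skipped; F skipped.
Profit = 79 + 52 + 31 = 162

162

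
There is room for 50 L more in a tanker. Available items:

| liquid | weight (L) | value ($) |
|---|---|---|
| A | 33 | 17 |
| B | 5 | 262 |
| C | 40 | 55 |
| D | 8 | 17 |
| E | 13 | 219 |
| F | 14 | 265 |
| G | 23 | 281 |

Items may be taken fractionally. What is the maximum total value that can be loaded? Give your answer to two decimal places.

Sort by value per unit weight and fill in that order.
Order: B (262/5=52.40) > F (265/14=18.93) > E (219/13=16.85) > G (281/23=12.22) > D (17/8=2.12) > C (55/40=1.38) > A (17/33=0.52)
Fill: take B (5 @ 262) → take F (14 @ 265) → take E (13 @ 219) → take 18/23 of G → 219.91; 50/50 used.
Total value = 965.91

965.91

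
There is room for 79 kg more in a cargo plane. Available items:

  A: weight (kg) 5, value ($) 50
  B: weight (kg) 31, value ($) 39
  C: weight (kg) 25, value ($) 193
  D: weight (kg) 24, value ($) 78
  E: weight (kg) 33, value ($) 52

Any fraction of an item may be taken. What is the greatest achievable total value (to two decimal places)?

Sort by value per unit weight and fill in that order.
Ratios (sorted): A 10.00, C 7.72, D 3.25, E 1.58, B 1.26
take A (5 @ 50); take C (25 @ 193); take D (24 @ 78); take 25/33 of E → 39.39. Capacity used 79/79.
Total value = 360.39

360.39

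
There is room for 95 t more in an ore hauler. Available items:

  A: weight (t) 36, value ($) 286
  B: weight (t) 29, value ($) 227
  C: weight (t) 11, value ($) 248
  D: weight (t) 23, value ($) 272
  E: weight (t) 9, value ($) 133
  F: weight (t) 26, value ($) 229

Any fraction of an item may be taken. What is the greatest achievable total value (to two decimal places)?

1088.56

Greedy by value/weight ratio, highest first.
Ratios (sorted): C 22.55, E 14.78, D 11.83, F 8.81, A 7.94, B 7.83
take C (11 @ 248); take E (9 @ 133); take D (23 @ 272); take F (26 @ 229); take 26/36 of A → 206.56. Capacity used 95/95.
Total value = 1088.56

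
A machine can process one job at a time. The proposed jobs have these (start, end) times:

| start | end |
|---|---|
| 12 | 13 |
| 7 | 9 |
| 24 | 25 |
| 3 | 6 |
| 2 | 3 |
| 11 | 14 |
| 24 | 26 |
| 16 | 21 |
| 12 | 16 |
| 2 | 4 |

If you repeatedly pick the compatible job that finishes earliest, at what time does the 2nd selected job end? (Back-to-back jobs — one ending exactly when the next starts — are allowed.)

6

By end time: (2,3), (2,4), (3,6), (7,9), (12,13), (11,14), (12,16), (16,21), (24,25), (24,26).
Pick (2,3); next start ≥ 3 → (3,6); next start ≥ 6 → (7,9); next start ≥ 9 → (12,13); next start ≥ 13 → (16,21); next start ≥ 21 → (24,25).
Selected: (2,3) (3,6) (7,9) (12,13) (16,21) (24,25)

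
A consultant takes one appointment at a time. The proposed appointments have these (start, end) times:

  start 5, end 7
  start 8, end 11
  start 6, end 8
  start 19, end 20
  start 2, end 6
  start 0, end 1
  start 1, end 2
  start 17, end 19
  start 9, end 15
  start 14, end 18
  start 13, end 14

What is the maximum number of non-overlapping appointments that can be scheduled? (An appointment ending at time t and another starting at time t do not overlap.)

Order by finish time; keep every interval that doesn't clash with the previous kept one.
Sorted by end: (0,1)  (1,2)  (2,6)  (5,7)  (6,8)  (8,11)  (13,14)  (9,15)  (14,18)  (17,19)  (19,20)
take (0,1); take (1,2); take (2,6); take (6,8); take (8,11); take (13,14); skip (9,15); take (14,18); take (19,20).
Selected 8 appointments.

8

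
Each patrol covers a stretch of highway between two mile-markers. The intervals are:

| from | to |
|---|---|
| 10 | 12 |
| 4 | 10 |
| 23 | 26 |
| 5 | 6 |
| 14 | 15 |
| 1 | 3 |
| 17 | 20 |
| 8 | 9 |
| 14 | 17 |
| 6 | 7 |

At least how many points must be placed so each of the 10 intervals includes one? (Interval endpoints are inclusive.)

Process intervals by earliest right end; each time one isn't hit yet, stab at its right endpoint.
Sorted: [1,3] [5,6] [6,7] [8,9] [4,10] [10,12] [14,15] [14,17] [17,20] [23,26]
{[1,3]} hit by 3; {[5,6],[6,7]} hit by 6; {[8,9],[4,10]} hit by 9; {[10,12]} hit by 12; {[14,15],[14,17]} hit by 15; {[17,20]} hit by 20; {[23,26]} hit by 26.
Points: 3, 6, 9, 12, 15, 20, 26 (7 total).

7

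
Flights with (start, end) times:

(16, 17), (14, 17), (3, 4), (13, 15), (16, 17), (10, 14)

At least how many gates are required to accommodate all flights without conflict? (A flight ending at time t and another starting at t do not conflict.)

3

starts: [3, 10, 13, 14, 16, 16]
ends:   [4, 14, 15, 17, 17, 17]
s3→1 e4→0 s10→1 s13→2 e14→1 s14→2 e15→1 s16→2 s16→3  — peak 3.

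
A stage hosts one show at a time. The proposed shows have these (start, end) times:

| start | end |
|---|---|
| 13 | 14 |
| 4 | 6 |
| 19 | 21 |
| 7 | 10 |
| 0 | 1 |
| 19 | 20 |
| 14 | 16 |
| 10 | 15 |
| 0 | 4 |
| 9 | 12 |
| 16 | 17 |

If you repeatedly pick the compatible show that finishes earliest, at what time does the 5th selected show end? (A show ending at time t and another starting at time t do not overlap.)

16

By end time: (0,1), (0,4), (4,6), (7,10), (9,12), (13,14), (10,15), (14,16), (16,17), (19,20), (19,21).
Pick (0,1); next start ≥ 1 → (4,6); next start ≥ 6 → (7,10); next start ≥ 10 → (13,14); next start ≥ 14 → (14,16); next start ≥ 16 → (16,17); next start ≥ 17 → (19,20).
Selected: (0,1) (4,6) (7,10) (13,14) (14,16) (16,17) (19,20)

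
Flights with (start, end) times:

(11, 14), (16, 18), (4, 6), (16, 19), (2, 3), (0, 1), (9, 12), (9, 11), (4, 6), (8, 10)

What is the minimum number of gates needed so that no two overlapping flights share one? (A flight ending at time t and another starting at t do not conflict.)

3

Count concurrent intervals with a sweep; the peak is the room count.
starts: [0, 2, 4, 4, 8, 9, 9, 11, 16, 16]
ends:   [1, 3, 6, 6, 10, 11, 12, 14, 18, 19]
s0→1 e1→0 s2→1 e3→0 s4→1 s4→2 e6→1 e6→0 s8→1 s9→2 s9→3  — peak 3.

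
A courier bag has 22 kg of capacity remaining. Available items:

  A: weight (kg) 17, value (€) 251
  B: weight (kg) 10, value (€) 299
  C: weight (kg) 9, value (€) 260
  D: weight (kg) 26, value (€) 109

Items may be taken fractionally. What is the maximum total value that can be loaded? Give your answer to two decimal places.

Order: B (299/10=29.90) > C (260/9=28.89) > A (251/17=14.76) > D (109/26=4.19)
Fill: take B (10 @ 299) → take C (9 @ 260) → take 3/17 of A → 44.29; 22/22 used.
Total value = 603.29

603.29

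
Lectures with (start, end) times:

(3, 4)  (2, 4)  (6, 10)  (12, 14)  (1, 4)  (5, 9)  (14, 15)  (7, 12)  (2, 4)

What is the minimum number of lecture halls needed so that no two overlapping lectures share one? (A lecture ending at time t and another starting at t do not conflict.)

Count concurrent intervals with a sweep; the peak is the room count.
Events (time:±→running): 1:+→1 2:+→2 2:+→3 3:+→4 … peak 4.

4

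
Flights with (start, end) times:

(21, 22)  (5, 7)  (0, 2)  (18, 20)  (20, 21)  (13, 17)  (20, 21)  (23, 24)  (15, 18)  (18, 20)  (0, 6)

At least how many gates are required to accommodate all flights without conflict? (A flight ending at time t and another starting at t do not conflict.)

Events (time:±→running): 0:+→1 0:+→2 … peak 2.

2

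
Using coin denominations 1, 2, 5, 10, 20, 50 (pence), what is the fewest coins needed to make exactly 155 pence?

Use the largest denomination that fits, subtract, and repeat.
155 = 3×50 + 1×5
Total coins = 3 + 1 = 4

4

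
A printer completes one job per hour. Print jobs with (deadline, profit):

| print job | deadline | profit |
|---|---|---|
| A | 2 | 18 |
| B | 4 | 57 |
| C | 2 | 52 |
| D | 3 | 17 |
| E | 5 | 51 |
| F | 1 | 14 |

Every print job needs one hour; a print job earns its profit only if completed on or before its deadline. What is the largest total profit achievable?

195

Sort by profit descending; place each in the latest free slot ≤ its deadline.
Profit order: B=57 C=52 E=51 A=18 D=17 F=14
Assign: B→slot 4, C→slot 2, E→slot 5, A→slot 1, D→slot 3, F skipped.
Slots: [1:A] [2:C] [3:D] [4:B] [5:E]
Profit = 18 + 52 + 17 + 57 + 51 = 195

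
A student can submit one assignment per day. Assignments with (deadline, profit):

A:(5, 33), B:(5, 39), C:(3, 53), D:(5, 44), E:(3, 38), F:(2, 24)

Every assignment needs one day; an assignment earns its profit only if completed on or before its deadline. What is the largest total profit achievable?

207

By profit: C(d3,53), D(d5,44), B(d5,39), E(d3,38), A(d5,33), F(d2,24)
C→slot 3; D→slot 5; B→slot 4; E→slot 2; A→slot 1; F skipped.
Profit = 33 + 38 + 53 + 39 + 44 = 207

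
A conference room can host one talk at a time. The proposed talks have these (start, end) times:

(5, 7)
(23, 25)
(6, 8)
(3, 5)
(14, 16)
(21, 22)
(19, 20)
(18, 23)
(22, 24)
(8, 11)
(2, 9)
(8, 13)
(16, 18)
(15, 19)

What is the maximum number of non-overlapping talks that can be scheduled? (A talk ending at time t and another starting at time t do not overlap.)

By end time: (3,5), (5,7), (6,8), (2,9), (8,11), (8,13), (14,16), (16,18), (15,19), (19,20), (21,22), (18,23), (22,24), (23,25).
Pick (3,5); next start ≥ 5 → (5,7); next start ≥ 7 → (8,11); next start ≥ 11 → (14,16); next start ≥ 16 → (16,18); next start ≥ 18 → (19,20); next start ≥ 20 → (21,22); next start ≥ 22 → (22,24).
Selected 8 talks.

8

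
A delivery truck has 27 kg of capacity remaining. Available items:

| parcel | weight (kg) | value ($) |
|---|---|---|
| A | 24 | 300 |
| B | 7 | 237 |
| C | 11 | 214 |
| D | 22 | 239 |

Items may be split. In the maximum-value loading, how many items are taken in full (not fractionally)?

Greedy by value/weight ratio, highest first.
Ratios (sorted): B 33.86, C 19.45, A 12.50, D 10.86
take B (7 @ 237); take C (11 @ 214); take 9/24 of A → 112.50. Capacity used 27/27.
2 item(s) taken whole; one partial (take 9/24 of A).

2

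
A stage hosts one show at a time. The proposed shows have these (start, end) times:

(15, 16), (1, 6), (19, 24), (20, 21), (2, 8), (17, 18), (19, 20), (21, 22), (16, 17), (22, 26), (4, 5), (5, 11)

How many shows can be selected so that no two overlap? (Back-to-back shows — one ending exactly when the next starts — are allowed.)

Greedy by earliest finish: after sorting by end time, pick each interval compatible with the last pick.
By end time: (4,5), (1,6), (2,8), (5,11), (15,16), (16,17), (17,18), (19,20), (20,21), (21,22), (19,24), (22,26).
Pick (4,5); next start ≥ 5 → (5,11); next start ≥ 11 → (15,16); next start ≥ 16 → (16,17); next start ≥ 17 → (17,18); next start ≥ 18 → (19,20); next start ≥ 20 → (20,21); next start ≥ 21 → (21,22); next start ≥ 22 → (22,26).
Selected 9 shows.

9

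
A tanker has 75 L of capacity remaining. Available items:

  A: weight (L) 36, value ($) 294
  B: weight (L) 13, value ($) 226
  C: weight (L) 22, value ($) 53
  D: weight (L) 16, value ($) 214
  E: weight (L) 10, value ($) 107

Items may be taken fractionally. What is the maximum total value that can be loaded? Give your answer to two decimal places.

Sort by value per unit weight and fill in that order.
Order: B (226/13=17.38) > D (214/16=13.38) > E (107/10=10.70) > A (294/36=8.17) > C (53/22=2.41)
Fill: take B (13 @ 226) → take D (16 @ 214) → take E (10 @ 107) → take A (36 @ 294); 75/75 used.
Total value = 841.00

841.00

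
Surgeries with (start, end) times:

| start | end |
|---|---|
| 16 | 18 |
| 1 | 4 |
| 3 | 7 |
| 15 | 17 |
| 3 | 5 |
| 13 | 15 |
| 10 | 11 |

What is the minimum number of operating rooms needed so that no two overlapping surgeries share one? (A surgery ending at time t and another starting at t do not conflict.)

3

The answer is the maximum number of intervals overlapping at any instant.
starts: [1, 3, 3, 10, 13, 15, 16]
ends:   [4, 5, 7, 11, 15, 17, 18]
s1→1 s3→2 s3→3  — peak 3.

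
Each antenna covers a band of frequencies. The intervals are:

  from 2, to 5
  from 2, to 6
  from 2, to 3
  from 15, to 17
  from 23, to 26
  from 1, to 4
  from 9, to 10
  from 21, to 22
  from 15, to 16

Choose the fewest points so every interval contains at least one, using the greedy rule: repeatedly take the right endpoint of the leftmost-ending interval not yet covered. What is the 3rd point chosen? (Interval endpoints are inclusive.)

Sort by right endpoint; whenever an interval is uncovered, place a point at its right end.
By right end: [2,3]  [1,4]  [2,5]  [2,6]  [9,10]  [15,16]  [15,17]  [21,22]  [23,26]
[2,3] uncovered → point at 3; [9,10] uncovered → point at 10; [15,16] uncovered → point at 16; [21,22] uncovered → point at 22; [23,26] uncovered → point at 26.
Points: 3, 10, 16, 22, 26 (5 total).

16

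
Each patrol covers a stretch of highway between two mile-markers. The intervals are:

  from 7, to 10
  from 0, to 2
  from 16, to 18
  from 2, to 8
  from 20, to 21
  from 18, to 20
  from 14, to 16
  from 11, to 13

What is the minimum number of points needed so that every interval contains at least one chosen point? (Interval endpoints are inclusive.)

5

Process intervals by earliest right end; each time one isn't hit yet, stab at its right endpoint.
By right end: [0,2]  [2,8]  [7,10]  [11,13]  [14,16]  [16,18]  [18,20]  [20,21]
[0,2] uncovered → point at 2; [7,10] uncovered → point at 10; [11,13] uncovered → point at 13; [14,16] uncovered → point at 16; [18,20] uncovered → point at 20.
Points: 2, 10, 13, 16, 20 (5 total).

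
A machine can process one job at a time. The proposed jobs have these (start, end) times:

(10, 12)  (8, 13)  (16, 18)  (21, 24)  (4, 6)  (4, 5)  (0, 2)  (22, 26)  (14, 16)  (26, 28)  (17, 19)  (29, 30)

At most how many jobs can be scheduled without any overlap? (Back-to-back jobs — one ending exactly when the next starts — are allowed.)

8

Greedy by earliest finish: after sorting by end time, pick each interval compatible with the last pick.
Sorted by end: (0,2)  (4,5)  (4,6)  (10,12)  (8,13)  (14,16)  (16,18)  (17,19)  (21,24)  (22,26)  (26,28)  (29,30)
take (0,2); take (4,5); skip (4,6); take (10,12); skip (8,13); take (14,16); take (16,18); skip (17,19); take (21,24); take (26,28); take (29,30).
Selected 8 jobs.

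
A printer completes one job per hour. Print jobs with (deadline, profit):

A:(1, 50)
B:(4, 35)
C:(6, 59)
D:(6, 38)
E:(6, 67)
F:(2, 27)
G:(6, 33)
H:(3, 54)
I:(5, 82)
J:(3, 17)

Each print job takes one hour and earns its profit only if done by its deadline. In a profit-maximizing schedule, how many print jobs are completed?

6

Profit order: I=82 E=67 C=59 H=54 A=50 D=38 B=35 G=33 F=27 J=17
Assign: I→slot 5, E→slot 6, C→slot 4, H→slot 3, A→slot 1, D→slot 2, B skipped, G skipped, F skipped, J skipped.
Slots: [1:A] [2:D] [3:H] [4:C] [5:I] [6:E]
6 of 10 scheduled.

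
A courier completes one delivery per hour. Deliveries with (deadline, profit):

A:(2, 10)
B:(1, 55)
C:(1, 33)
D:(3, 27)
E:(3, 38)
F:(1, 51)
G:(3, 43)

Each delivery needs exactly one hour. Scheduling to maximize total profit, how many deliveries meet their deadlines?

3

Sort by profit descending; place each in the latest free slot ≤ its deadline.
Profit order: B=55 F=51 G=43 E=38 C=33 D=27 A=10
Assign: B→slot 1, F skipped, G→slot 3, E→slot 2, C skipped, D skipped, A skipped.
Slots: [1:B] [2:E] [3:G]
3 of 7 scheduled.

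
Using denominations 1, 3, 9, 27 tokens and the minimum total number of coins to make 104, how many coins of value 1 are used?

104 = 3×27 + 2×9 + 1×3 + 2×1
Count of 1: 2

2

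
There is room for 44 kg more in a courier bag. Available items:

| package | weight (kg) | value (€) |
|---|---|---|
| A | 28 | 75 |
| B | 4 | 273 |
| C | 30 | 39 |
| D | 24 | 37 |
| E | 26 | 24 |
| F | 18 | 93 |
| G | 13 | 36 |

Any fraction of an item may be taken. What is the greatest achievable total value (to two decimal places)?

Sort by value per unit weight and fill in that order.
Ratios (sorted): B 68.25, F 5.17, G 2.77, A 2.68, D 1.54, C 1.30, E 0.92
take B (4 @ 273); take F (18 @ 93); take G (13 @ 36); take 9/28 of A → 24.11. Capacity used 44/44.
Total value = 426.11

426.11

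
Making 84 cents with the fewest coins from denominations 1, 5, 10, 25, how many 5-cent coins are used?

84 − 3×25→9 − 1×5→4 − 4×1→0
Count of 5: 1

1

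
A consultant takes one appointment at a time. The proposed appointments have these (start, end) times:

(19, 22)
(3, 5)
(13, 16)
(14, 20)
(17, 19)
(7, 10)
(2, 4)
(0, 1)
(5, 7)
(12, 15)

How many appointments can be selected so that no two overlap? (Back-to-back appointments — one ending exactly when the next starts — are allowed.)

7

Sorted by end: (0,1)  (2,4)  (3,5)  (5,7)  (7,10)  (12,15)  (13,16)  (17,19)  (14,20)  (19,22)
take (0,1); take (2,4); skip (3,5); take (5,7); take (7,10); take (12,15); take (17,19); take (19,22).
Selected 7 appointments.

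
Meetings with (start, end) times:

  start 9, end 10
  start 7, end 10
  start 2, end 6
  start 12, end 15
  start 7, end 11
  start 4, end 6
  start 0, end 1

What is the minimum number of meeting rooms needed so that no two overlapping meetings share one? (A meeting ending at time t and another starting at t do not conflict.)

3

The answer is the maximum number of intervals overlapping at any instant.
starts: [0, 2, 4, 7, 7, 9, 12]
ends:   [1, 6, 6, 10, 10, 11, 15]
s0→1 e1→0 s2→1 s4→2 e6→1 e6→0 s7→1 s7→2 s9→3  — peak 3.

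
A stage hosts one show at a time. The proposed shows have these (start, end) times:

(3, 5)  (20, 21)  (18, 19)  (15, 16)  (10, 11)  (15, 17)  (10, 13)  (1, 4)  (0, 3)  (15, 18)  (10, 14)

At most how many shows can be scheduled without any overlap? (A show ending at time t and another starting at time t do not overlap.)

Order by finish time; keep every interval that doesn't clash with the previous kept one.
By end time: (0,3), (1,4), (3,5), (10,11), (10,13), (10,14), (15,16), (15,17), (15,18), (18,19), (20,21).
Pick (0,3); next start ≥ 3 → (3,5); next start ≥ 5 → (10,11); next start ≥ 11 → (15,16); next start ≥ 16 → (18,19); next start ≥ 19 → (20,21).
Selected 6 shows.

6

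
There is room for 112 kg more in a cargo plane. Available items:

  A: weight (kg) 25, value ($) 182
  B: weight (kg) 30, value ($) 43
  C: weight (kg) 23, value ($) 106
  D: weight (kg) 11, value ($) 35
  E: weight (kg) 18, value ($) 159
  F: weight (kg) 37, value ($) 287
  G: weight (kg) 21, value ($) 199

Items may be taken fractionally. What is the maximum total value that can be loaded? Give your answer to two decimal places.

Sort by value per unit weight and fill in that order.
Ratios (sorted): G 9.48, E 8.83, F 7.76, A 7.28, C 4.61, D 3.18, B 1.43
take G (21 @ 199); take E (18 @ 159); take F (37 @ 287); take A (25 @ 182); take 11/23 of C → 50.70. Capacity used 112/112.
Total value = 877.70

877.70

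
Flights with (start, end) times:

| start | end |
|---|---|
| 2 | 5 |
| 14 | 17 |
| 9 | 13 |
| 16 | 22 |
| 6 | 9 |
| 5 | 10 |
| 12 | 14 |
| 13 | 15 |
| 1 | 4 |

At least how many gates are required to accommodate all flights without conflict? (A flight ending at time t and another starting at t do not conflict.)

Events (time:±→running): 1:+→1 2:+→2 … peak 2.

2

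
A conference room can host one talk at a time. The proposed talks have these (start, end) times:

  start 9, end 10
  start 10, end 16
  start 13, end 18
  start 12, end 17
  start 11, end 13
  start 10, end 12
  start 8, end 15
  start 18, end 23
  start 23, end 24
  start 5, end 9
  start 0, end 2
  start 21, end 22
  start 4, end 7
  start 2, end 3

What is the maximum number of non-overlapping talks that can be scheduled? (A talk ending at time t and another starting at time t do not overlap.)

8

Order by finish time; keep every interval that doesn't clash with the previous kept one.
By end time: (0,2), (2,3), (4,7), (5,9), (9,10), (10,12), (11,13), (8,15), (10,16), (12,17), (13,18), (21,22), (18,23), (23,24).
Pick (0,2); next start ≥ 2 → (2,3); next start ≥ 3 → (4,7); next start ≥ 7 → (9,10); next start ≥ 10 → (10,12); next start ≥ 12 → (12,17); next start ≥ 17 → (21,22); next start ≥ 22 → (23,24).
Selected 8 talks.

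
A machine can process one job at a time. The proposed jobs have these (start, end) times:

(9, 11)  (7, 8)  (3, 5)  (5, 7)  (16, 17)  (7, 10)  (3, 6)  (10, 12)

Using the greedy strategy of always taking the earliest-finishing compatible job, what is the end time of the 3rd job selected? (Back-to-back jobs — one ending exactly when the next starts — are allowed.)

8

By end time: (3,5), (3,6), (5,7), (7,8), (7,10), (9,11), (10,12), (16,17).
Pick (3,5); next start ≥ 5 → (5,7); next start ≥ 7 → (7,8); next start ≥ 8 → (9,11); next start ≥ 11 → (16,17).
Selected: (3,5) (5,7) (7,8) (9,11) (16,17)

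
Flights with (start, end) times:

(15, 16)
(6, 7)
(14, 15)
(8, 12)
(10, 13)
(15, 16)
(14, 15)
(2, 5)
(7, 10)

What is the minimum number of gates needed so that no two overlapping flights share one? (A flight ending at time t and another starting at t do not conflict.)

2

The answer is the maximum number of intervals overlapping at any instant.
Events (time:±→running): 2:+→1 5:-→0 6:+→1 7:-→0 7:+→1 8:+→2 … peak 2.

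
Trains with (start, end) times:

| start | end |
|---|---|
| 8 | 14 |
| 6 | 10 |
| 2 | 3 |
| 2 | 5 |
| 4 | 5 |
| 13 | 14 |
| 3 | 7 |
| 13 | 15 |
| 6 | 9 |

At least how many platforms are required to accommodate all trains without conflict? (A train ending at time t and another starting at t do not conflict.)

starts: [2, 2, 3, 4, 6, 6, 8, 13, 13]
ends:   [3, 5, 5, 7, 9, 10, 14, 14, 15]
s2→1 s2→2 e3→1 s3→2 s4→3  — peak 3.

3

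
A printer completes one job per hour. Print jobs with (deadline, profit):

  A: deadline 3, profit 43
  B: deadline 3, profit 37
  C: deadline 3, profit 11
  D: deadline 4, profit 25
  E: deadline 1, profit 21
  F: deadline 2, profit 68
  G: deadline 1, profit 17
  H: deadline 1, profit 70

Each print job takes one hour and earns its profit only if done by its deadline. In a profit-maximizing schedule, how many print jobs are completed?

4

Take jobs in profit order; each goes to the latest open slot no later than its deadline.
Profit order: H=70 F=68 A=43 B=37 D=25 E=21 G=17 C=11
Assign: H→slot 1, F→slot 2, A→slot 3, B skipped, D→slot 4, E skipped, G skipped, C skipped.
Slots: [1:H] [2:F] [3:A] [4:D]
4 of 8 scheduled.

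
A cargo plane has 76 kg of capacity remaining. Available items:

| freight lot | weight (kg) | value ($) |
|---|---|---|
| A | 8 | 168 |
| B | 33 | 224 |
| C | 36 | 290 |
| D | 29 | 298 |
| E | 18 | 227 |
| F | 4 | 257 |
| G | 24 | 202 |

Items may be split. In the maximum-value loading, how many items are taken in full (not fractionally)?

Greedy by value/weight ratio, highest first.
Ratios (sorted): F 64.25, A 21.00, E 12.61, D 10.28, G 8.42, C 8.06, B 6.79
take F (4 @ 257); take A (8 @ 168); take E (18 @ 227); take D (29 @ 298); take 17/24 of G → 143.08. Capacity used 76/76.
4 item(s) taken whole; one partial (take 17/24 of G).

4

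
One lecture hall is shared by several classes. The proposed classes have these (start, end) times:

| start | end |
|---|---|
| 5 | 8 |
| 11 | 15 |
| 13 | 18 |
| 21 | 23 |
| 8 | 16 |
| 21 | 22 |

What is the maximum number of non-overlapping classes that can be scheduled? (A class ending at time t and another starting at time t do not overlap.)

Sorted by end: (5,8)  (11,15)  (8,16)  (13,18)  (21,22)  (21,23)
take (5,8); take (11,15); skip (8,16); skip (13,18); take (21,22); skip (21,23).
Selected 3 classes.

3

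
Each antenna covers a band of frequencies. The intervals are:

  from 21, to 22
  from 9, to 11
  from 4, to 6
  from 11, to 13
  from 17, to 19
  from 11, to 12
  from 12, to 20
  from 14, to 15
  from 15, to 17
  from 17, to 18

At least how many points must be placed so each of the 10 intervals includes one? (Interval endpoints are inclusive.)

Process intervals by earliest right end; each time one isn't hit yet, stab at its right endpoint.
By right end: [4,6]  [9,11]  [11,12]  [11,13]  [14,15]  [15,17]  [17,18]  [17,19]  [12,20]  [21,22]
[4,6] uncovered → point at 6; [9,11] uncovered → point at 11; [14,15] uncovered → point at 15; [17,18] uncovered → point at 18; [21,22] uncovered → point at 22.
Points: 6, 11, 15, 18, 22 (5 total).

5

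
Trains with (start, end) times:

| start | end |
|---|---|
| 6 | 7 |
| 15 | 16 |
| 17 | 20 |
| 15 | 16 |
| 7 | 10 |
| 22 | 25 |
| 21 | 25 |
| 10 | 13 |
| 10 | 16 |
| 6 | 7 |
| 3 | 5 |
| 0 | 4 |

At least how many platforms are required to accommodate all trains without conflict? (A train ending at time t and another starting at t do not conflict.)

3

starts: [0, 3, 6, 6, 7, 10, 10, 15, 15, 17, 21, 22]
ends:   [4, 5, 7, 7, 10, 13, 16, 16, 16, 20, 25, 25]
s0→1 s3→2 e4→1 e5→0 s6→1 s6→2 e7→1 e7→0 s7→1 e10→0 s10→1 s10→2 e13→1 s15→2 s15→3  — peak 3.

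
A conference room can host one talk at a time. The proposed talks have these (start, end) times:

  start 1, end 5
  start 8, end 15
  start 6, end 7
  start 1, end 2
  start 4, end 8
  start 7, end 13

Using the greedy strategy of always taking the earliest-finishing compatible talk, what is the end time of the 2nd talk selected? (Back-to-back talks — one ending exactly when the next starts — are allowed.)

By end time: (1,2), (1,5), (6,7), (4,8), (7,13), (8,15).
Pick (1,2); next start ≥ 2 → (6,7); next start ≥ 7 → (7,13).
Selected: (1,2) (6,7) (7,13)

7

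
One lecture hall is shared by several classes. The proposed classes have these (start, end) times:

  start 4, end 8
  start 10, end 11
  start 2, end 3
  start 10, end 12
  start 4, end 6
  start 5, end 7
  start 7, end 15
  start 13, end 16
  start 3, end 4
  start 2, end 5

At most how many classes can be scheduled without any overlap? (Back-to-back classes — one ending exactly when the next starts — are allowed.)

5

Sort by end time and greedily take each interval whose start is ≥ the last chosen end.
Sorted by end: (2,3)  (3,4)  (2,5)  (4,6)  (5,7)  (4,8)  (10,11)  (10,12)  (7,15)  (13,16)
take (2,3); take (3,4); skip (2,5); take (4,6); skip (5,7); take (10,11); skip (7,15); take (13,16).
Selected 5 classes.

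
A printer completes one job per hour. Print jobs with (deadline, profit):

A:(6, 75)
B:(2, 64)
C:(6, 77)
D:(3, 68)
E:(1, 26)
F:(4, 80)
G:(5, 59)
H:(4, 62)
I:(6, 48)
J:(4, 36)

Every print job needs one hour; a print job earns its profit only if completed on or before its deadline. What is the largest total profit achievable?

426

Take jobs in profit order; each goes to the latest open slot no later than its deadline.
By profit: F(d4,80), C(d6,77), A(d6,75), D(d3,68), B(d2,64), H(d4,62), G(d5,59), I(d6,48), J(d4,36), E(d1,26)
F→slot 4; C→slot 6; A→slot 5; D→slot 3; B→slot 2; H→slot 1; G skipped; I skipped; J skipped; E skipped.
Profit = 62 + 64 + 68 + 80 + 75 + 77 = 426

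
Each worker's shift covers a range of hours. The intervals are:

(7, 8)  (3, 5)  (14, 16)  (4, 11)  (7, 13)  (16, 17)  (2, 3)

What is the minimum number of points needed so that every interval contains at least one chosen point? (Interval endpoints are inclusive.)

Process intervals by earliest right end; each time one isn't hit yet, stab at its right endpoint.
By right end: [2,3]  [3,5]  [7,8]  [4,11]  [7,13]  [14,16]  [16,17]
[2,3] uncovered → point at 3; [7,8] uncovered → point at 8; [14,16] uncovered → point at 16.
Points: 3, 8, 16 (3 total).

3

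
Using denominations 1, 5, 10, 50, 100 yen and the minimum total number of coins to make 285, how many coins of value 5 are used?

Greedy: take as many of the largest coin as possible, then repeat with the remainder.
285 = 2×100 + 1×50 + 3×10 + 1×5
Count of 5: 1

1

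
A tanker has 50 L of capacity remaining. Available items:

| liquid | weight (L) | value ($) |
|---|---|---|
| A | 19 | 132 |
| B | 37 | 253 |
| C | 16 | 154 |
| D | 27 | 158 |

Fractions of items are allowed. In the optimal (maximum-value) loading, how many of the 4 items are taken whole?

Ratios (sorted): C 9.62, A 6.95, B 6.84, D 5.85
take C (16 @ 154); take A (19 @ 132); take 15/37 of B → 102.57. Capacity used 50/50.
2 item(s) taken whole; one partial (take 15/37 of B).

2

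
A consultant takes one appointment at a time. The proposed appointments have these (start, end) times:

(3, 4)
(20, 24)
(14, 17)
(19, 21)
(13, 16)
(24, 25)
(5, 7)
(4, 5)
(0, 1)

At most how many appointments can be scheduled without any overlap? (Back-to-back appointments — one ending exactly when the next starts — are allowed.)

7

By end time: (0,1), (3,4), (4,5), (5,7), (13,16), (14,17), (19,21), (20,24), (24,25).
Pick (0,1); next start ≥ 1 → (3,4); next start ≥ 4 → (4,5); next start ≥ 5 → (5,7); next start ≥ 7 → (13,16); next start ≥ 16 → (19,21); next start ≥ 21 → (24,25).
Selected 7 appointments.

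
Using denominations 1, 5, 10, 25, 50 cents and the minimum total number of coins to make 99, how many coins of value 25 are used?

1

Greedy: take as many of the largest coin as possible, then repeat with the remainder.
99 − 1×50→49 − 1×25→24 − 2×10→4 − 4×1→0
Count of 25: 1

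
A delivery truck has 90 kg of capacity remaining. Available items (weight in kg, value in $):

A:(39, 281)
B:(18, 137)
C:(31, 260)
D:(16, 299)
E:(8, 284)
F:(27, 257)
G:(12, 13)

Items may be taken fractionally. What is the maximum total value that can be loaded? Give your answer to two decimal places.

Sort by value per unit weight and fill in that order.
Ratios (sorted): E 35.50, D 18.69, F 9.52, C 8.39, B 7.61, A 7.21, G 1.08
take E (8 @ 284); take D (16 @ 299); take F (27 @ 257); take C (31 @ 260); take 8/18 of B → 60.89. Capacity used 90/90.
Total value = 1160.89

1160.89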